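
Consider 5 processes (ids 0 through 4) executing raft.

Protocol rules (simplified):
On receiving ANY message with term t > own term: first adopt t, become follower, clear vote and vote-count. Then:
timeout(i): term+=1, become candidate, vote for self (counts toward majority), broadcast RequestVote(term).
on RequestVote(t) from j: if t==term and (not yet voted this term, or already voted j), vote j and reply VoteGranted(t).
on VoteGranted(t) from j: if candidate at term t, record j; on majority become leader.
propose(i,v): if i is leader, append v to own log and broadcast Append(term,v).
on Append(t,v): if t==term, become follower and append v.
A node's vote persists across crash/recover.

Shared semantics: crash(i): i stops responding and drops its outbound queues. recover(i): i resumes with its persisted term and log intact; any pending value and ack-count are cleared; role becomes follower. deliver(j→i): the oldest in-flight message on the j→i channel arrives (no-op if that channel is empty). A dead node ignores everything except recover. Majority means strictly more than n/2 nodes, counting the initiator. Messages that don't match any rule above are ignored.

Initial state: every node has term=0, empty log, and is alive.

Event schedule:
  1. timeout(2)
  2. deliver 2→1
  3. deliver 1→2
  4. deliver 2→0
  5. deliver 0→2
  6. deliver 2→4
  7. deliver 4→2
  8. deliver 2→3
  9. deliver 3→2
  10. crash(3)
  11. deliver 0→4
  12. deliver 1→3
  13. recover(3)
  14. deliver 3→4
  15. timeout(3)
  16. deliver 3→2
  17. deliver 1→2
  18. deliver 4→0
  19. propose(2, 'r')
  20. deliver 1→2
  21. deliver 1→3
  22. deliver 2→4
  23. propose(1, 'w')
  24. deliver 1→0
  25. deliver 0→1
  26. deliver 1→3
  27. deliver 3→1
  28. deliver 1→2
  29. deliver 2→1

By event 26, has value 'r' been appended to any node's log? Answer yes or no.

step 1 timeout(2): 2={cand,t=1,log=-}
step 2 deliver 2→1: 1={foll,t=1,log=-}
step 3 deliver 1→2: —
step 4 deliver 2→0: 0={foll,t=1,log=-}
step 5 deliver 0→2: 2={lead,t=1,log=-}
step 6 deliver 2→4: 4={foll,t=1,log=-}
step 7 deliver 4→2: —
step 8 deliver 2→3: 3={foll,t=1,log=-}
step 9 deliver 3→2: —
step 10 crash(3): 3={✗foll,t=1,log=-}
step 11 deliver 0→4: —
step 12 deliver 1→3: —
step 13 recover(3): 3={foll,t=1,log=-}
step 14 deliver 3→4: —
step 15 timeout(3): 3={cand,t=2,log=-}
step 16 deliver 3→2: 2={foll,t=2,log=-}
step 17 deliver 1→2: —
step 18 deliver 4→0: —
step 19 propose(2,'r'): —
step 20 deliver 1→2: —
step 21 deliver 1→3: —
step 22 deliver 2→4: —
step 23 propose(1,'w'): —
step 24 deliver 1→0: —
step 25 deliver 0→1: —
step 26 deliver 1→3: —

no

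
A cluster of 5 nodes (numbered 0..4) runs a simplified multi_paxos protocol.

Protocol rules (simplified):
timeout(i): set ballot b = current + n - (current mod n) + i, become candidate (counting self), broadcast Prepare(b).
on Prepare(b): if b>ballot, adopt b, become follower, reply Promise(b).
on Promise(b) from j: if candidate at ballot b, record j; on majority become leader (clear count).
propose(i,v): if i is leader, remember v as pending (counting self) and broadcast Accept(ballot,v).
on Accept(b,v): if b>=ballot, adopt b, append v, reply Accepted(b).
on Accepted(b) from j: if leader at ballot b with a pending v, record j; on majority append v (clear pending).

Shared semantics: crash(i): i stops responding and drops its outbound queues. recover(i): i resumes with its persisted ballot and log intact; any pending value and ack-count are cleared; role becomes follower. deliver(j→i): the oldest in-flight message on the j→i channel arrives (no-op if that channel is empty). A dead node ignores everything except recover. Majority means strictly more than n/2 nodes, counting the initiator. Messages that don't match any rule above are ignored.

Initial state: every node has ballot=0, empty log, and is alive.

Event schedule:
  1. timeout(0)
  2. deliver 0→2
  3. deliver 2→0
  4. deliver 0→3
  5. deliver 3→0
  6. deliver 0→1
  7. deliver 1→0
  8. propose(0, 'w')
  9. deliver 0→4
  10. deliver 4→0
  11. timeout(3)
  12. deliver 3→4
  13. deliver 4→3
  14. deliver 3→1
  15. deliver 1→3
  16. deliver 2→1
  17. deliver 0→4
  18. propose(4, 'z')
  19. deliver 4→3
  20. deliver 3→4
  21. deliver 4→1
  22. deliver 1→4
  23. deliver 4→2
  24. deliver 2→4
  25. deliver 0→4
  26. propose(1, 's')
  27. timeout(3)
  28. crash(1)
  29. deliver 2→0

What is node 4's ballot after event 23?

13

e1 timeout(0): 0[cand,b=5,-]
e2 deliver 0→2: 2[foll,b=5,-]
e3 deliver 2→0: ·
e4 deliver 0→3: 3[foll,b=5,-]
e5 deliver 3→0: 0[lead,b=5,-]
e6 deliver 0→1: 1[foll,b=5,-]
e7 deliver 1→0: ·
e8 propose(0,'w'): ·
e9 deliver 0→4: 4[foll,b=5,-]
e10 deliver 4→0: ·
e11 timeout(3): 3[cand,b=13,-]
e12 deliver 3→4: 4[foll,b=13,-]
e13 deliver 4→3: ·
e14 deliver 3→1: 1[foll,b=13,-]
e15 deliver 1→3: 3[lead,b=13,-]
e16 deliver 2→1: ·
e17 deliver 0→4: ·
e18 propose(4,'z'): ·
e19 deliver 4→3: ·
e20 deliver 3→4: ·
e21 deliver 4→1: ·
e22 deliver 1→4: ·
e23 deliver 4→2: ·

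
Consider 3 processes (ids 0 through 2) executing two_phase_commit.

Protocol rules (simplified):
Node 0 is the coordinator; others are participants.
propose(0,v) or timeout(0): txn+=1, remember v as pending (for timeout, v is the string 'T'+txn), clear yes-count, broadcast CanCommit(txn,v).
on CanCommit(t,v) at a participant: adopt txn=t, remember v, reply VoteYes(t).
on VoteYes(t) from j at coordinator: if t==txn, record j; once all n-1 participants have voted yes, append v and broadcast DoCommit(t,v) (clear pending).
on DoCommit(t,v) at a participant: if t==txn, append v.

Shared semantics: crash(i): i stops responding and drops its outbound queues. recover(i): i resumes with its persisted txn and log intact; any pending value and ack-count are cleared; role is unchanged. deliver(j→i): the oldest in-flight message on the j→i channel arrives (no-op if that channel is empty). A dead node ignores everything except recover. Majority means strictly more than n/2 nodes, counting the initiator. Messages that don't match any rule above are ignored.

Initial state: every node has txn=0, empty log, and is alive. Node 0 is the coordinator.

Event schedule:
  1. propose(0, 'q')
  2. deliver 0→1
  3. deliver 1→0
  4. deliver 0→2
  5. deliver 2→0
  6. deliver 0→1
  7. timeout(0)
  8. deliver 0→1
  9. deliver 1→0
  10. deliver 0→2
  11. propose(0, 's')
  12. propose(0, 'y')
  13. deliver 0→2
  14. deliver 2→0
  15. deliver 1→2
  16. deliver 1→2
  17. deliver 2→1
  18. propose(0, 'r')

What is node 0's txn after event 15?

1. propose(0,'q'):  <0:coor t1 ->
2. deliver 0→1:  <1:part t1 ->
3. deliver 1→0:  nop
4. deliver 0→2:  <2:part t1 ->
5. deliver 2→0:  <0:coor t1 q>
6. deliver 0→1:  <1:part t1 q>
7. timeout(0):  <0:coor t2 q>
8. deliver 0→1:  <1:part t2 q>
9. deliver 1→0:  nop
10. deliver 0→2:  <2:part t1 q>
11. propose(0,'s'):  <0:coor t3 q>
12. propose(0,'y'):  <0:coor t4 q>
13. deliver 0→2:  <2:part t2 q>
14. deliver 2→0:  nop
15. deliver 1→2:  nop

4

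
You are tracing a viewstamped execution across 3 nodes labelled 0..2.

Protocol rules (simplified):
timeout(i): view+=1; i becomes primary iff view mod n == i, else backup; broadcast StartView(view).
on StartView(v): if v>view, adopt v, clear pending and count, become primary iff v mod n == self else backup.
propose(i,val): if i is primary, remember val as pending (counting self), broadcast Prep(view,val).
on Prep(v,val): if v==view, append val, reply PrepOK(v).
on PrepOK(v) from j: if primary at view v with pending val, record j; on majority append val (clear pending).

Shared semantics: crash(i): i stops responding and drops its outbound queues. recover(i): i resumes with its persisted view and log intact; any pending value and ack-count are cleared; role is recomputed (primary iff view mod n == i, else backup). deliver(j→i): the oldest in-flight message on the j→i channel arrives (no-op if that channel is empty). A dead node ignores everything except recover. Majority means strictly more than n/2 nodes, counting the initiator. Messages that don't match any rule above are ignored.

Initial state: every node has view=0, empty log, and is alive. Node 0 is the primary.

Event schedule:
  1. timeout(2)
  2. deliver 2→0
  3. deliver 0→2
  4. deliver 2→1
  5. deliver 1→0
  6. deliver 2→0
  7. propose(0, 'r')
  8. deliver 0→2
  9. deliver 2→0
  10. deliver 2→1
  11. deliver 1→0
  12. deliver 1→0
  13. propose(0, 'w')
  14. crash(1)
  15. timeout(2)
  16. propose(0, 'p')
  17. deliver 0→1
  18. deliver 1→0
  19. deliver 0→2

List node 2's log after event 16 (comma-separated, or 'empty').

empty

[1] timeout(2) → N2(back v1 [-])
[2] deliver 2→0 → N0(back v1 [-])
[3] deliver 0→2 → ∅
[4] deliver 2→1 → N1(prim v1 [-])
[5] deliver 1→0 → ∅
[6] deliver 2→0 → ∅
[7] propose(0,'r') → ∅
[8] deliver 0→2 → ∅
[9] deliver 2→0 → ∅
[10] deliver 2→1 → ∅
[11] deliver 1→0 → ∅
[12] deliver 1→0 → ∅
[13] propose(0,'w') → ∅
[14] crash(1) → N1(✗prim v1 [-])
[15] timeout(2) → N2(prim v2 [-])
[16] propose(0,'p') → ∅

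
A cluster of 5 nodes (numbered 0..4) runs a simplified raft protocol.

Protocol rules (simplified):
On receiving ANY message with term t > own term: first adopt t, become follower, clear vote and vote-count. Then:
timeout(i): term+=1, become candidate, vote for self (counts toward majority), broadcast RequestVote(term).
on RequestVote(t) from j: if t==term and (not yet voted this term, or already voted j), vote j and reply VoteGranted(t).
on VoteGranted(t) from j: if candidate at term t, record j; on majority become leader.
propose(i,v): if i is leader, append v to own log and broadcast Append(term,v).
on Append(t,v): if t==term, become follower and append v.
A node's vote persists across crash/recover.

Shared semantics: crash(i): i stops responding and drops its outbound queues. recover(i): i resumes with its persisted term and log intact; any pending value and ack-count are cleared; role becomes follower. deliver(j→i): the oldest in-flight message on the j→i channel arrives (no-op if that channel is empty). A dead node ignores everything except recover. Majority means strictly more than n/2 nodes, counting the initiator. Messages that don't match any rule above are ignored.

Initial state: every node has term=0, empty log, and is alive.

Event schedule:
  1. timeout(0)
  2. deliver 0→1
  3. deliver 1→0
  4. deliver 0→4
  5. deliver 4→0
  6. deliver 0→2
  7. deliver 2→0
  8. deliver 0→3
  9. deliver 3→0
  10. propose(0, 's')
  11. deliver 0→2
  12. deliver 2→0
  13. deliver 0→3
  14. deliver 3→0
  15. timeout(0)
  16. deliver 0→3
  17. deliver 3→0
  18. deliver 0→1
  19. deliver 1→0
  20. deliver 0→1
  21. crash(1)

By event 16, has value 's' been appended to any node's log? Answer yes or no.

e1 timeout(0): 0[cand,t=1,-]
e2 deliver 0→1: 1[foll,t=1,-]
e3 deliver 1→0: ·
e4 deliver 0→4: 4[foll,t=1,-]
e5 deliver 4→0: 0[lead,t=1,-]
e6 deliver 0→2: 2[foll,t=1,-]
e7 deliver 2→0: ·
e8 deliver 0→3: 3[foll,t=1,-]
e9 deliver 3→0: ·
e10 propose(0,'s'): 0[lead,t=1,s]
e11 deliver 0→2: 2[foll,t=1,s]
e12 deliver 2→0: ·
e13 deliver 0→3: 3[foll,t=1,s]
e14 deliver 3→0: ·
e15 timeout(0): 0[cand,t=2,s]
e16 deliver 0→3: 3[foll,t=2,s]

yes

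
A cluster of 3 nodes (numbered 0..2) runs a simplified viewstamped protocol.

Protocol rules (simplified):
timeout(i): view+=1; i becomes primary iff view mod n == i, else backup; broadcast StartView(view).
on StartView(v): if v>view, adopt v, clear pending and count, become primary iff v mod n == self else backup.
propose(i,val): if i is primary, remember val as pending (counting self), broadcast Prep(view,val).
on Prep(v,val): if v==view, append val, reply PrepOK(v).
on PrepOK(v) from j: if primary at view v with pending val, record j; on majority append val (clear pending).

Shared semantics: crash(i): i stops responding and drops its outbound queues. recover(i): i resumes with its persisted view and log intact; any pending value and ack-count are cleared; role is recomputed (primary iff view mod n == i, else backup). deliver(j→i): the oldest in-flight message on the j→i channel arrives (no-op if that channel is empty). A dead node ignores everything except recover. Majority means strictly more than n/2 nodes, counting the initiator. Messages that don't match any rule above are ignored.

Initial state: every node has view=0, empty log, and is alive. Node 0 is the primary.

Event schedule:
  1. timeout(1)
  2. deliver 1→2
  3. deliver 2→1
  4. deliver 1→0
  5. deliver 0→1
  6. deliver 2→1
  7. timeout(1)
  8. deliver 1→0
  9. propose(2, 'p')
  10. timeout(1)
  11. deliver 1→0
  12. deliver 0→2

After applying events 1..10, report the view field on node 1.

3

after 1 — timeout(1): n1:prim/v1/[-]
after 2 — deliver 1→2: n2:back/v1/[-]
after 3 — deliver 2→1: ·
after 4 — deliver 1→0: n0:back/v1/[-]
after 5 — deliver 0→1: ·
after 6 — deliver 2→1: ·
after 7 — timeout(1): n1:back/v2/[-]
after 8 — deliver 1→0: n0:back/v2/[-]
after 9 — propose(2,'p'): ·
after 10 — timeout(1): n1:back/v3/[-]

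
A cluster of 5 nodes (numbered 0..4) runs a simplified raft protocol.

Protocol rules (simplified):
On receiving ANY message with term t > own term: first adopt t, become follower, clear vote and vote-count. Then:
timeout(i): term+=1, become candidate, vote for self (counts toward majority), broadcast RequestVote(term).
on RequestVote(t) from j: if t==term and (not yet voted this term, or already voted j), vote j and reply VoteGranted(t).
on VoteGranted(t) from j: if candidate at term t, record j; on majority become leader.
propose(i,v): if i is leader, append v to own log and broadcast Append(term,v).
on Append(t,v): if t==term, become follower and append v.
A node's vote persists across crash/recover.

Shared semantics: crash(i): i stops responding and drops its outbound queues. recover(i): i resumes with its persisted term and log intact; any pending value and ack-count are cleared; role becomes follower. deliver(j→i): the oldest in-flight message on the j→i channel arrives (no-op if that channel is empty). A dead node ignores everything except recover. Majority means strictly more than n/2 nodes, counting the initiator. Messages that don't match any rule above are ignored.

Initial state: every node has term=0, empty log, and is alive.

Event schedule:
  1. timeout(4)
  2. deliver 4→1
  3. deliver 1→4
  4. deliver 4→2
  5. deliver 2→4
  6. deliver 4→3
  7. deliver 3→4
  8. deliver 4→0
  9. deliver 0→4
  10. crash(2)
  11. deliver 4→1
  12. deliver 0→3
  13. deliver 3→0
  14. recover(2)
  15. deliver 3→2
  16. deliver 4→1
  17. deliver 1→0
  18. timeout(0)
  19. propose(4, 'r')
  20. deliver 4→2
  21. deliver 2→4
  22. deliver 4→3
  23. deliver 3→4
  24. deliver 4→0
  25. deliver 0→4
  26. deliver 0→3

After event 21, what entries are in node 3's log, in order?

[1] timeout(4) → N4(cand t1 [-])
[2] deliver 4→1 → N1(foll t1 [-])
[3] deliver 1→4 → ∅
[4] deliver 4→2 → N2(foll t1 [-])
[5] deliver 2→4 → N4(lead t1 [-])
[6] deliver 4→3 → N3(foll t1 [-])
[7] deliver 3→4 → ∅
[8] deliver 4→0 → N0(foll t1 [-])
[9] deliver 0→4 → ∅
[10] crash(2) → N2(✗foll t1 [-])
[11] deliver 4→1 → ∅
[12] deliver 0→3 → ∅
[13] deliver 3→0 → ∅
[14] recover(2) → N2(foll t1 [-])
[15] deliver 3→2 → ∅
[16] deliver 4→1 → ∅
[17] deliver 1→0 → ∅
[18] timeout(0) → N0(cand t2 [-])
[19] propose(4,'r') → N4(lead t1 [r])
[20] deliver 4→2 → N2(foll t1 [r])
[21] deliver 2→4 → ∅

empty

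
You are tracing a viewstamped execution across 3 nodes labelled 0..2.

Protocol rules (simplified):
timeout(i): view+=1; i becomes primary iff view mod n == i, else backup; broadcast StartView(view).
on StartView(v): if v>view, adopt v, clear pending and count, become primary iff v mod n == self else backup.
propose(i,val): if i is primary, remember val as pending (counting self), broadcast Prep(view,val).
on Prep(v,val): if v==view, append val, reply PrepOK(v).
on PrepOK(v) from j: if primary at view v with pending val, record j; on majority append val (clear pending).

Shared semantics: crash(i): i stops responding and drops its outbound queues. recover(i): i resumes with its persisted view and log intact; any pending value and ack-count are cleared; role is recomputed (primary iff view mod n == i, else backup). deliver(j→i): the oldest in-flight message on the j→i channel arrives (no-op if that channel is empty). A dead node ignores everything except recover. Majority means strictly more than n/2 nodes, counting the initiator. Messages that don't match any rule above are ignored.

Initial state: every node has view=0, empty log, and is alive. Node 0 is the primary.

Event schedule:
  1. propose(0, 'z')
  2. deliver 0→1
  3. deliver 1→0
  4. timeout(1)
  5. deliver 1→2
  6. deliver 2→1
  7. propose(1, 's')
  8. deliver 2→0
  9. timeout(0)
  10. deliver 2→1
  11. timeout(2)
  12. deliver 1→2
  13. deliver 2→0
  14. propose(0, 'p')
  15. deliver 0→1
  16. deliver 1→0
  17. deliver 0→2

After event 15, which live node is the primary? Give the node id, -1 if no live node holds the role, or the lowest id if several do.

1

step 1 propose(0,'z'): —
step 2 deliver 0→1: 1={back,v=0,log=z}
step 3 deliver 1→0: 0={prim,v=0,log=z}
step 4 timeout(1): 1={prim,v=1,log=z}
step 5 deliver 1→2: 2={back,v=1,log=-}
step 6 deliver 2→1: —
step 7 propose(1,'s'): —
step 8 deliver 2→0: —
step 9 timeout(0): 0={back,v=1,log=z}
step 10 deliver 2→1: —
step 11 timeout(2): 2={prim,v=2,log=-}
step 12 deliver 1→2: —
step 13 deliver 2→0: 0={back,v=2,log=z}
step 14 propose(0,'p'): —
step 15 deliver 0→1: —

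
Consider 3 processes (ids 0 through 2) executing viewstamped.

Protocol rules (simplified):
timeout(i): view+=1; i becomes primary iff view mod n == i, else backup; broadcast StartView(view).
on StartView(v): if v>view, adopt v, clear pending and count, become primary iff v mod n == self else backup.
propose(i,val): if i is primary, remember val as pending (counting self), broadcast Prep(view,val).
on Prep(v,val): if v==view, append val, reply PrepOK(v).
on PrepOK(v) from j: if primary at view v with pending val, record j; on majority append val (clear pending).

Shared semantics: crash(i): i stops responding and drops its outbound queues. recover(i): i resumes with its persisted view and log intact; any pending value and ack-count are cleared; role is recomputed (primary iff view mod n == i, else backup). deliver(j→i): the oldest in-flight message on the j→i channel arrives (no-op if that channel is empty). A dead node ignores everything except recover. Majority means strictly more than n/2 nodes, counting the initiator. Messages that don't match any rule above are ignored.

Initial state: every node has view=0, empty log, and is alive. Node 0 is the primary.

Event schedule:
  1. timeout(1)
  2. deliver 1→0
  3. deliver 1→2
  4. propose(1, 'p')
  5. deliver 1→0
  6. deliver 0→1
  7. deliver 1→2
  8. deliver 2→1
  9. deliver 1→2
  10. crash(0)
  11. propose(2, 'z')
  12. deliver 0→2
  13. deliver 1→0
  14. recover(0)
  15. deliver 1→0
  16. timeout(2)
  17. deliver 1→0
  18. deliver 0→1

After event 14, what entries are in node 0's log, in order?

after 1 — timeout(1): n1:prim/v1/[-]
after 2 — deliver 1→0: n0:back/v1/[-]
after 3 — deliver 1→2: n2:back/v1/[-]
after 4 — propose(1,'p'): ·
after 5 — deliver 1→0: n0:back/v1/[p]
after 6 — deliver 0→1: n1:prim/v1/[p]
after 7 — deliver 1→2: n2:back/v1/[p]
after 8 — deliver 2→1: ·
after 9 — deliver 1→2: ·
after 10 — crash(0): n0:✗back/v1/[p]
after 11 — propose(2,'z'): ·
after 12 — deliver 0→2: ·
after 13 — deliver 1→0: ·
after 14 — recover(0): n0:back/v1/[p]

p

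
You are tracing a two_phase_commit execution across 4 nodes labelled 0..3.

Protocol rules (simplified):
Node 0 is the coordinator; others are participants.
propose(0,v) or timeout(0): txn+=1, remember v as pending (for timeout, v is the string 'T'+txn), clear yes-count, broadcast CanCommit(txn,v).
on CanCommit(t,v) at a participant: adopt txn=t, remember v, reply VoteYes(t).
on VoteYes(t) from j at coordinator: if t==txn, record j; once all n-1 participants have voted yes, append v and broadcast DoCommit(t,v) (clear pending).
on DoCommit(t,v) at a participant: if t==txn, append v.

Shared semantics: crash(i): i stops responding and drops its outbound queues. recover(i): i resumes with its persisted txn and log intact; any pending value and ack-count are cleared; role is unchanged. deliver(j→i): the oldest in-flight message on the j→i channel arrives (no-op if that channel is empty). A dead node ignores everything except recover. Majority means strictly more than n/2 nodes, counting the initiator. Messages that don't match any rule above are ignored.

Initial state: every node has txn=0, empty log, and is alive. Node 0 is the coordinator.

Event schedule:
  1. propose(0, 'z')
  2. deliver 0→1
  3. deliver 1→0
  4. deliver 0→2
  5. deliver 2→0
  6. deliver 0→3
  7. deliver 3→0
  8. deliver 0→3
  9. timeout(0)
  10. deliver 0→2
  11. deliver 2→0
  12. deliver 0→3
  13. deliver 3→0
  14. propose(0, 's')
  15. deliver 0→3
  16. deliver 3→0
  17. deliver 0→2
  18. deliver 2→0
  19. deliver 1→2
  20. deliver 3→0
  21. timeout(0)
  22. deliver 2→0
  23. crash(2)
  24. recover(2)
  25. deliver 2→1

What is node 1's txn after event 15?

1

after 1 — propose(0,'z'): n0:coor/t1/[-]
after 2 — deliver 0→1: n1:part/t1/[-]
after 3 — deliver 1→0: ·
after 4 — deliver 0→2: n2:part/t1/[-]
after 5 — deliver 2→0: ·
after 6 — deliver 0→3: n3:part/t1/[-]
after 7 — deliver 3→0: n0:coor/t1/[z]
after 8 — deliver 0→3: n3:part/t1/[z]
after 9 — timeout(0): n0:coor/t2/[z]
after 10 — deliver 0→2: n2:part/t1/[z]
after 11 — deliver 2→0: ·
after 12 — deliver 0→3: n3:part/t2/[z]
after 13 — deliver 3→0: ·
after 14 — propose(0,'s'): n0:coor/t3/[z]
after 15 — deliver 0→3: n3:part/t3/[z]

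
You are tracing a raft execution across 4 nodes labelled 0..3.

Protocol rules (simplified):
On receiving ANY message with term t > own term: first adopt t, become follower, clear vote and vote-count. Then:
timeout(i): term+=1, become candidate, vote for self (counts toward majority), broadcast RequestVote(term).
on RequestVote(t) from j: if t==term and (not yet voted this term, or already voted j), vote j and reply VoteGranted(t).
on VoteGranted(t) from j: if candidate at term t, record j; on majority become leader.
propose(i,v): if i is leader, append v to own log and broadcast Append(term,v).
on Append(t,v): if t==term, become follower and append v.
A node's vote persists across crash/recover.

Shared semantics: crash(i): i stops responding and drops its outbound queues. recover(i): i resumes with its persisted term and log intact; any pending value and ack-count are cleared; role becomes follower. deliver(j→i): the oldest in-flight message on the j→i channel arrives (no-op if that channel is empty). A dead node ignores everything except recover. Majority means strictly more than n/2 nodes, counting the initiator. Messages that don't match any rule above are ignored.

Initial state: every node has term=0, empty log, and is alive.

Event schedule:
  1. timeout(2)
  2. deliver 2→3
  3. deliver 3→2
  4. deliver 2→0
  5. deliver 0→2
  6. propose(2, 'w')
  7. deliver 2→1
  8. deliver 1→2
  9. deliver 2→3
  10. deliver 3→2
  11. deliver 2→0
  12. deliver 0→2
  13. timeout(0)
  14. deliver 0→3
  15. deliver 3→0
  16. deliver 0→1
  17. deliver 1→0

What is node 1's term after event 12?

e1 timeout(2): 2[cand,t=1,-]
e2 deliver 2→3: 3[foll,t=1,-]
e3 deliver 3→2: ·
e4 deliver 2→0: 0[foll,t=1,-]
e5 deliver 0→2: 2[lead,t=1,-]
e6 propose(2,'w'): 2[lead,t=1,w]
e7 deliver 2→1: 1[foll,t=1,-]
e8 deliver 1→2: ·
e9 deliver 2→3: 3[foll,t=1,w]
e10 deliver 3→2: ·
e11 deliver 2→0: 0[foll,t=1,w]
e12 deliver 0→2: ·

1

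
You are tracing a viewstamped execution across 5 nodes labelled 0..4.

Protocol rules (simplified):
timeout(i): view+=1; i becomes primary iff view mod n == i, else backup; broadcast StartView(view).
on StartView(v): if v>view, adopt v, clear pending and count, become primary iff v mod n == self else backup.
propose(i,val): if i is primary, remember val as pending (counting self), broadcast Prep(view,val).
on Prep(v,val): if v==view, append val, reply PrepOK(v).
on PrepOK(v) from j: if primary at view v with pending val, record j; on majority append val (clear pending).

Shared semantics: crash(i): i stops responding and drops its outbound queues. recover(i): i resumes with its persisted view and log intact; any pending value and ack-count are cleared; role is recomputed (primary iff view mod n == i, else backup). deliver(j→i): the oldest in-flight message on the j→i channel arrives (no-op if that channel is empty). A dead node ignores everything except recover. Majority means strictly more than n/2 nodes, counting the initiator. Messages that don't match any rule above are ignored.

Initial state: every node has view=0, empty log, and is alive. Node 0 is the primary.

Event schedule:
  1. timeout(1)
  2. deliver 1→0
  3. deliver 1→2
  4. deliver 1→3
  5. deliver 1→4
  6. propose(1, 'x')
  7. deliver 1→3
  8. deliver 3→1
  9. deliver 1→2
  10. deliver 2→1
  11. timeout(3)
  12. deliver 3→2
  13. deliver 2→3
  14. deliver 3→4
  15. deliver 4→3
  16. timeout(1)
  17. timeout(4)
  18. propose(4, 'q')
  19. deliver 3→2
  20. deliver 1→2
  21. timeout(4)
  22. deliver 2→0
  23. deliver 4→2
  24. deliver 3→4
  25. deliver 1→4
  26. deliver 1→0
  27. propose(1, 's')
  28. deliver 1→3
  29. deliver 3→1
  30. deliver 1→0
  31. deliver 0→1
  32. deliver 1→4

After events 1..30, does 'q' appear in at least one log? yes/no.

e1 timeout(1): 1[prim,v=1,-]
e2 deliver 1→0: 0[back,v=1,-]
e3 deliver 1→2: 2[back,v=1,-]
e4 deliver 1→3: 3[back,v=1,-]
e5 deliver 1→4: 4[back,v=1,-]
e6 propose(1,'x'): ·
e7 deliver 1→3: 3[back,v=1,x]
e8 deliver 3→1: ·
e9 deliver 1→2: 2[back,v=1,x]
e10 deliver 2→1: 1[prim,v=1,x]
e11 timeout(3): 3[back,v=2,x]
e12 deliver 3→2: 2[prim,v=2,x]
e13 deliver 2→3: ·
e14 deliver 3→4: 4[back,v=2,-]
e15 deliver 4→3: ·
e16 timeout(1): 1[back,v=2,x]
e17 timeout(4): 4[back,v=3,-]
e18 propose(4,'q'): ·
e19 deliver 3→2: ·
e20 deliver 1→2: ·
e21 timeout(4): 4[prim,v=4,-]
e22 deliver 2→0: ·
e23 deliver 4→2: 2[back,v=3,x]
e24 deliver 3→4: ·
e25 deliver 1→4: ·
e26 deliver 1→0: 0[back,v=1,x]
e27 propose(1,'s'): ·
e28 deliver 1→3: ·
e29 deliver 3→1: ·
e30 deliver 1→0: 0[back,v=2,x]

no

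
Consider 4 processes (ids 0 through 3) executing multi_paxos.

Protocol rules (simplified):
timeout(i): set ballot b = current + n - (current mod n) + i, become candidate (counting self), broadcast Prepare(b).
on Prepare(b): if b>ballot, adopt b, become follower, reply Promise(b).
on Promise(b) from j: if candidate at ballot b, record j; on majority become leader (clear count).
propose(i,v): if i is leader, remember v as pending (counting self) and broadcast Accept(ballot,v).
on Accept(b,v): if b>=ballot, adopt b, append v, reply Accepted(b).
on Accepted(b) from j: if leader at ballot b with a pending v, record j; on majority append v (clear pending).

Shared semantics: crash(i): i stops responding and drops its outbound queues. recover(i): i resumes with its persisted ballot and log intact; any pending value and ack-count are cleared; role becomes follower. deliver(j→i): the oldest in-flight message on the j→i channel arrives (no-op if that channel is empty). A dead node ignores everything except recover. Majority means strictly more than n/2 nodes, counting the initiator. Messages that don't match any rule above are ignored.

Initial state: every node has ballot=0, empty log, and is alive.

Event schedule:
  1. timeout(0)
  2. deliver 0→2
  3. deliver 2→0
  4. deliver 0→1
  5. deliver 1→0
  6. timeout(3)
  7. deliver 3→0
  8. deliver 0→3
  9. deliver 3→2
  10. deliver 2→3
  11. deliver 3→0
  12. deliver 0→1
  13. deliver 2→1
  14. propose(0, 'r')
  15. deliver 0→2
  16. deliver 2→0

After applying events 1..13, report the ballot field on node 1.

4

[1] timeout(0) → N0(cand b4 [-])
[2] deliver 0→2 → N2(foll b4 [-])
[3] deliver 2→0 → ∅
[4] deliver 0→1 → N1(foll b4 [-])
[5] deliver 1→0 → N0(lead b4 [-])
[6] timeout(3) → N3(cand b7 [-])
[7] deliver 3→0 → N0(foll b7 [-])
[8] deliver 0→3 → ∅
[9] deliver 3→2 → N2(foll b7 [-])
[10] deliver 2→3 → ∅
[11] deliver 3→0 → ∅
[12] deliver 0→1 → ∅
[13] deliver 2→1 → ∅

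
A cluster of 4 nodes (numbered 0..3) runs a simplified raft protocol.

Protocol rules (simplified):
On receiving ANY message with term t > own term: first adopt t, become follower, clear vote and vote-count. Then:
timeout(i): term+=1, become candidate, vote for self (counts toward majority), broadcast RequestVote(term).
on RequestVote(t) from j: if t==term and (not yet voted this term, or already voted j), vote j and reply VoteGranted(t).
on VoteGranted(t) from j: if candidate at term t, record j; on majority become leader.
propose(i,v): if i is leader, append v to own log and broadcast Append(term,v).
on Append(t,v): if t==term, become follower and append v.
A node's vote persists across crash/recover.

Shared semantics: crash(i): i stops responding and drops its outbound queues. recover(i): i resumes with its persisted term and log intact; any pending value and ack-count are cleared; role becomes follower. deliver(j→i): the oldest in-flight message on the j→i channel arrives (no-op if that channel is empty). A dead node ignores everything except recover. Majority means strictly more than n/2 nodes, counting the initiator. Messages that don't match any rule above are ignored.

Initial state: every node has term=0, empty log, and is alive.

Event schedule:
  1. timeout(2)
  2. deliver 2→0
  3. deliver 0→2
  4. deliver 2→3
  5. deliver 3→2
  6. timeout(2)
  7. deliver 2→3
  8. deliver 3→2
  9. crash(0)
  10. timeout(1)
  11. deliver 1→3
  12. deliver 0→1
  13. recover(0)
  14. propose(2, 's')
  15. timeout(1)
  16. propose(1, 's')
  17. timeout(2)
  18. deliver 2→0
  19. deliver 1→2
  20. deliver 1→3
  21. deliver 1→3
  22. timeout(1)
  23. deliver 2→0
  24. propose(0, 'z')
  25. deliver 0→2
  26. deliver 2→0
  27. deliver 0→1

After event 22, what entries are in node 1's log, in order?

1. timeout(2):  <2:cand t1 ->
2. deliver 2→0:  <0:foll t1 ->
3. deliver 0→2:  nop
4. deliver 2→3:  <3:foll t1 ->
5. deliver 3→2:  <2:lead t1 ->
6. timeout(2):  <2:cand t2 ->
7. deliver 2→3:  <3:foll t2 ->
8. deliver 3→2:  nop
9. crash(0):  <0:✗foll t1 ->
10. timeout(1):  <1:cand t1 ->
11. deliver 1→3:  nop
12. deliver 0→1:  nop
13. recover(0):  <0:foll t1 ->
14. propose(2,'s'):  nop
15. timeout(1):  <1:cand t2 ->
16. propose(1,'s'):  nop
17. timeout(2):  <2:cand t3 ->
18. deliver 2→0:  <0:foll t2 ->
19. deliver 1→2:  nop
20. deliver 1→3:  nop
21. deliver 1→3:  nop
22. timeout(1):  <1:cand t3 ->

empty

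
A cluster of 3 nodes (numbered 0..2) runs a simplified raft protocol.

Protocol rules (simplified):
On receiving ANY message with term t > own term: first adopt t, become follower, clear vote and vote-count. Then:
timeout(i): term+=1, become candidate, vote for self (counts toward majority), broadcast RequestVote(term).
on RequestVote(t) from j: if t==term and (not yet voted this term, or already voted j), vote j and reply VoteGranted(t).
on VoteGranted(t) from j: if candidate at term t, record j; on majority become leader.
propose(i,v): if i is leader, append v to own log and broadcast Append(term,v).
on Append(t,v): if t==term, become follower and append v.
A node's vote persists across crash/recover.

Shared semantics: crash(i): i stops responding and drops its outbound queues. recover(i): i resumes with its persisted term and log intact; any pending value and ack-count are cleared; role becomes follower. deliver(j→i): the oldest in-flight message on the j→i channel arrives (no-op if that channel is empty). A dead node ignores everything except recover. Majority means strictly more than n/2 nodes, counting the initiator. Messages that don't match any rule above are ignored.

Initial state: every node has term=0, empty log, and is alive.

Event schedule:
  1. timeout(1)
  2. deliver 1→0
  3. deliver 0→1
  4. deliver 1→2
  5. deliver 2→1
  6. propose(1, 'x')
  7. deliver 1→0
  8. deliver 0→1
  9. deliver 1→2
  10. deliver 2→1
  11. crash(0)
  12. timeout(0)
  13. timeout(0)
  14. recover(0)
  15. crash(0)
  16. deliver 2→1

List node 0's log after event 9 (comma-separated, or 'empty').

step 1 timeout(1): 1={cand,t=1,log=-}
step 2 deliver 1→0: 0={foll,t=1,log=-}
step 3 deliver 0→1: 1={lead,t=1,log=-}
step 4 deliver 1→2: 2={foll,t=1,log=-}
step 5 deliver 2→1: —
step 6 propose(1,'x'): 1={lead,t=1,log=x}
step 7 deliver 1→0: 0={foll,t=1,log=x}
step 8 deliver 0→1: —
step 9 deliver 1→2: 2={foll,t=1,log=x}

x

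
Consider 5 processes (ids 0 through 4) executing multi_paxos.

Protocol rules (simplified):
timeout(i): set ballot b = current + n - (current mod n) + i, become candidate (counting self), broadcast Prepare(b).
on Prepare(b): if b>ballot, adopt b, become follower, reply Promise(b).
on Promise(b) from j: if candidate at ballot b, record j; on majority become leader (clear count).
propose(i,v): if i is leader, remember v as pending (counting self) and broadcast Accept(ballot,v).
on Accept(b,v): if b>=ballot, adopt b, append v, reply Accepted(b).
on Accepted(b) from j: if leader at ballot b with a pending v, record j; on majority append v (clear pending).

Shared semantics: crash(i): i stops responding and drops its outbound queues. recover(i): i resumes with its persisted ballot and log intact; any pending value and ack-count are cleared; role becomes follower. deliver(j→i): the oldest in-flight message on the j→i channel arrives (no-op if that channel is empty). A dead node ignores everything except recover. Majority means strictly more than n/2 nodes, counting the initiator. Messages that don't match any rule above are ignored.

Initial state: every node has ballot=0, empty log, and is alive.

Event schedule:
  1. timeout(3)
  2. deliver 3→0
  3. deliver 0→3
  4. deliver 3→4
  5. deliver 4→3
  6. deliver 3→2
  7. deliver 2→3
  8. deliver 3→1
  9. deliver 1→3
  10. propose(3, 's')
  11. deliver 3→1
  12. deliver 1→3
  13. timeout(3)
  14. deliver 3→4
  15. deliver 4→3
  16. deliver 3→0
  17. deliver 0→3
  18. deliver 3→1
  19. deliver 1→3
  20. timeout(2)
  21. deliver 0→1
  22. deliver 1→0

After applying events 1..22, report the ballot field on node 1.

e1 timeout(3): 3[cand,b=8,-]
e2 deliver 3→0: 0[foll,b=8,-]
e3 deliver 0→3: ·
e4 deliver 3→4: 4[foll,b=8,-]
e5 deliver 4→3: 3[lead,b=8,-]
e6 deliver 3→2: 2[foll,b=8,-]
e7 deliver 2→3: ·
e8 deliver 3→1: 1[foll,b=8,-]
e9 deliver 1→3: ·
e10 propose(3,'s'): ·
e11 deliver 3→1: 1[foll,b=8,s]
e12 deliver 1→3: ·
e13 timeout(3): 3[cand,b=13,-]
e14 deliver 3→4: 4[foll,b=8,s]
e15 deliver 4→3: ·
e16 deliver 3→0: 0[foll,b=8,s]
e17 deliver 0→3: ·
e18 deliver 3→1: 1[foll,b=13,s]
e19 deliver 1→3: ·
e20 timeout(2): 2[cand,b=12,-]
e21 deliver 0→1: ·
e22 deliver 1→0: ·

13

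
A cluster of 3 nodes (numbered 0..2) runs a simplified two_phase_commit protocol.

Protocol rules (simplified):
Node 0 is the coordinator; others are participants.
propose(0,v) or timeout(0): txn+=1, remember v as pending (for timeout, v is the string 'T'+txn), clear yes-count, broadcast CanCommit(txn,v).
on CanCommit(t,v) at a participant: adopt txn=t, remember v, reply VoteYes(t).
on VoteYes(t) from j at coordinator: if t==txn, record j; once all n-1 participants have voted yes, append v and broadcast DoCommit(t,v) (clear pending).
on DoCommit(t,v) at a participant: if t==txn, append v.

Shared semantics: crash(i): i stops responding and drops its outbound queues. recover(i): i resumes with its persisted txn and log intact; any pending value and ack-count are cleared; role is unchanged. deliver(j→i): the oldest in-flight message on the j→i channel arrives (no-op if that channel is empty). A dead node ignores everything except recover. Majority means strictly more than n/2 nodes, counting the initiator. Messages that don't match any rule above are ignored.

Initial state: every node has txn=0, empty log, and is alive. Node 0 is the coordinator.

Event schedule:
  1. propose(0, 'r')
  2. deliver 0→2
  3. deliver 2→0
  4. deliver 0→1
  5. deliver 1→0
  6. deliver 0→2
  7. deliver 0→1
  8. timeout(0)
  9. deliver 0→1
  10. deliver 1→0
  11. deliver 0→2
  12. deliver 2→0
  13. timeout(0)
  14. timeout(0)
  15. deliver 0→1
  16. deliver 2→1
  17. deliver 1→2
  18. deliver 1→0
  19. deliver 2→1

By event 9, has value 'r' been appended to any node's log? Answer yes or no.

e1 propose(0,'r'): 0[coor,t=1,-]
e2 deliver 0→2: 2[part,t=1,-]
e3 deliver 2→0: ·
e4 deliver 0→1: 1[part,t=1,-]
e5 deliver 1→0: 0[coor,t=1,r]
e6 deliver 0→2: 2[part,t=1,r]
e7 deliver 0→1: 1[part,t=1,r]
e8 timeout(0): 0[coor,t=2,r]
e9 deliver 0→1: 1[part,t=2,r]

yes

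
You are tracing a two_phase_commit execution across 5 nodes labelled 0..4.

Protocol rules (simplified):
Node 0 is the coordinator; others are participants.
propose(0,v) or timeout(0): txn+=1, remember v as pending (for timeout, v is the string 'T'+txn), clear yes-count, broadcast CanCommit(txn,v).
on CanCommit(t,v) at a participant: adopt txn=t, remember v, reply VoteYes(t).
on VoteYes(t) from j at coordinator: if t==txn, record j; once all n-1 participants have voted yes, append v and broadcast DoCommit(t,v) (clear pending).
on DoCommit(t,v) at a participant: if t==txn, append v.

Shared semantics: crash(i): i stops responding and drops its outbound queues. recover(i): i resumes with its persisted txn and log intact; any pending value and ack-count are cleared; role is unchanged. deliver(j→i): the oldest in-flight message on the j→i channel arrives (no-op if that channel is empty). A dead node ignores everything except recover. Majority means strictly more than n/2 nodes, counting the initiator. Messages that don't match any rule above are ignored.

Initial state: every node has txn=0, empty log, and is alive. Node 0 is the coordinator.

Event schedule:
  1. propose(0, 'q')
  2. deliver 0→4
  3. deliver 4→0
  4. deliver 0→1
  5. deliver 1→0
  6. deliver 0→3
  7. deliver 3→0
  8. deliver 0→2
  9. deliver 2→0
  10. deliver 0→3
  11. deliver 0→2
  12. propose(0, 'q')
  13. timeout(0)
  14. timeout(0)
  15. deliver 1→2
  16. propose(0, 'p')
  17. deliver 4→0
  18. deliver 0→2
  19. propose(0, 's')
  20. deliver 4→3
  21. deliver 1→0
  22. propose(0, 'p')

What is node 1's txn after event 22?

1

1. propose(0,'q'):  <0:coor t1 ->
2. deliver 0→4:  <4:part t1 ->
3. deliver 4→0:  nop
4. deliver 0→1:  <1:part t1 ->
5. deliver 1→0:  nop
6. deliver 0→3:  <3:part t1 ->
7. deliver 3→0:  nop
8. deliver 0→2:  <2:part t1 ->
9. deliver 2→0:  <0:coor t1 q>
10. deliver 0→3:  <3:part t1 q>
11. deliver 0→2:  <2:part t1 q>
12. propose(0,'q'):  <0:coor t2 q>
13. timeout(0):  <0:coor t3 q>
14. timeout(0):  <0:coor t4 q>
15. deliver 1→2:  nop
16. propose(0,'p'):  <0:coor t5 q>
17. deliver 4→0:  nop
18. deliver 0→2:  <2:part t2 q>
19. propose(0,'s'):  <0:coor t6 q>
20. deliver 4→3:  nop
21. deliver 1→0:  nop
22. propose(0,'p'):  <0:coor t7 q>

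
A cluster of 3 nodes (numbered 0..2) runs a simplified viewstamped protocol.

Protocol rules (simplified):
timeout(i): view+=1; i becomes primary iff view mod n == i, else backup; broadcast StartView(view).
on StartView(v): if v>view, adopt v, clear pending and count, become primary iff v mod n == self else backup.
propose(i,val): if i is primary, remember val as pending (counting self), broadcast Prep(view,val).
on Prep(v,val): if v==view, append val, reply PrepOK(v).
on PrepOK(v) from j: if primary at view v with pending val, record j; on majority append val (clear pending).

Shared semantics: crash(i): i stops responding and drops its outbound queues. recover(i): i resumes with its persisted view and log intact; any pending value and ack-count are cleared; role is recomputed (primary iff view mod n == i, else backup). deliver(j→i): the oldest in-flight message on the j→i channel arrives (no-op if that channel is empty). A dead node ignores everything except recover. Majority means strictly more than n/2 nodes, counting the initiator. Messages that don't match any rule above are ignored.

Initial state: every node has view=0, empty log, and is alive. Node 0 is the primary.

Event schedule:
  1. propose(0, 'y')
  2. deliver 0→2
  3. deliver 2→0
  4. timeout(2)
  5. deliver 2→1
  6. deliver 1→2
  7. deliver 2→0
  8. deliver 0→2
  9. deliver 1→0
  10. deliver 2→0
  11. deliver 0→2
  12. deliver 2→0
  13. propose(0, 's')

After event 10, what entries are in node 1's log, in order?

empty

e1 propose(0,'y'): ·
e2 deliver 0→2: 2[back,v=0,y]
e3 deliver 2→0: 0[prim,v=0,y]
e4 timeout(2): 2[back,v=1,y]
e5 deliver 2→1: 1[prim,v=1,-]
e6 deliver 1→2: ·
e7 deliver 2→0: 0[back,v=1,y]
e8 deliver 0→2: ·
e9 deliver 1→0: ·
e10 deliver 2→0: ·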